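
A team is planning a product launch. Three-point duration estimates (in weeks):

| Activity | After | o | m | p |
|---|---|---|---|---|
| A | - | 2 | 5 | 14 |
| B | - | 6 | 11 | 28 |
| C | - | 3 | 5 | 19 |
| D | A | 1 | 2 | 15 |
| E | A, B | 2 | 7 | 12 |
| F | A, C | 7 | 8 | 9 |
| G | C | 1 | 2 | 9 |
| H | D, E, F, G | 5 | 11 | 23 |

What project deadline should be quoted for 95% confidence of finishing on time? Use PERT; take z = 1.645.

40.3 weeks

te_A = (2 + 4·5 + 14)/6 = 36/6 = 6; σ²_A = ((14−2)/6)² = 4.000
te_B = (6 + 4·11 + 28)/6 = 78/6 = 13; σ²_B = ((28−6)/6)² = 13.444
te_C = (3 + 4·5 + 19)/6 = 42/6 = 7; σ²_C = ((19−3)/6)² = 7.111
te_D = (1 + 4·2 + 15)/6 = 24/6 = 4; σ²_D = ((15−1)/6)² = 5.444
te_E = (2 + 4·7 + 12)/6 = 42/6 = 7; σ²_E = ((12−2)/6)² = 2.778
te_F = (7 + 4·8 + 9)/6 = 48/6 = 8; σ²_F = ((9−7)/6)² = 0.111
te_G = (1 + 4·2 + 9)/6 = 18/6 = 3; σ²_G = ((9−1)/6)² = 1.778
te_H = (5 + 4·11 + 23)/6 = 72/6 = 12; σ²_H = ((23−5)/6)² = 9.000

Forward pass:
ES_A = 0; EF_A = 6
ES_B = 0; EF_B = 13
ES_C = 0; EF_C = 7
ES_D = 6; EF_D = 6+4 = 10
ES_E = max(EF_A=6, EF_B=13) = 13; EF_E = 13+7 = 20
ES_F = max(EF_A=6, EF_C=7) = 7; EF_F = 7+8 = 15
ES_G = 7; EF_G = 7+3 = 10
ES_H = max(EF_D=10, EF_E=20, EF_F=15, EF_G=10) = 20; EF_H = 20+12 = 32
Expected project duration μ = 32 weeks. Critical path: B → E → H.

Variance along critical path = 13.444 + 2.778 + 9.000 = 25.222; σ = 5.022 weeks.
D = μ + z·σ = 32 + 1.645·5.022 = 40.3 weeks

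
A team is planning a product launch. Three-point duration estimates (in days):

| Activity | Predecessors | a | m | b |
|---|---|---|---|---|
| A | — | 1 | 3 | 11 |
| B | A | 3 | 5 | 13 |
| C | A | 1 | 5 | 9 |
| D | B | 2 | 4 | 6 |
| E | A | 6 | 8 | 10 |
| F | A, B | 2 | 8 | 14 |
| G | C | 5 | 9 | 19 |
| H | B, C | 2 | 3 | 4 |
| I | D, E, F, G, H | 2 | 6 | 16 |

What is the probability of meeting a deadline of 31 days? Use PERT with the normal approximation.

te_A = (1 + 4·3 + 11)/6 = 24/6 = 4; σ²_A = ((11−1)/6)² = 2.778
te_B = (3 + 4·5 + 13)/6 = 36/6 = 6; σ²_B = ((13−3)/6)² = 2.778
te_C = (1 + 4·5 + 9)/6 = 30/6 = 5; σ²_C = ((9−1)/6)² = 1.778
te_D = (2 + 4·4 + 6)/6 = 24/6 = 4; σ²_D = ((6−2)/6)² = 0.444
te_E = (6 + 4·8 + 10)/6 = 48/6 = 8; σ²_E = ((10−6)/6)² = 0.444
te_F = (2 + 4·8 + 14)/6 = 48/6 = 8; σ²_F = ((14−2)/6)² = 4.000
te_G = (5 + 4·9 + 19)/6 = 60/6 = 10; σ²_G = ((19−5)/6)² = 5.444
te_H = (2 + 4·3 + 4)/6 = 18/6 = 3; σ²_H = ((4−2)/6)² = 0.111
te_I = (2 + 4·6 + 16)/6 = 42/6 = 7; σ²_I = ((16−2)/6)² = 5.444

Forward pass:
ES_A = 0; EF_A = 4
ES_B = 4; EF_B = 4+6 = 10
ES_C = 4; EF_C = 4+5 = 9
ES_D = 10; EF_D = 10+4 = 14
ES_E = 4; EF_E = 4+8 = 12
ES_F = max(EF_A=4, EF_B=10) = 10; EF_F = 10+8 = 18
ES_G = 9; EF_G = 9+10 = 19
ES_H = max(EF_B=10, EF_C=9) = 10; EF_H = 10+3 = 13
ES_I = max(EF_D=14, EF_E=12, EF_F=18, EF_G=19, EF_H=13) = 19; EF_I = 19+7 = 26
Expected project duration μ = 26 days. Critical path: A → C → G → I.

Variance along critical path = 2.778 + 1.778 + 5.444 + 5.444 = 15.444; σ = √15.444 = 3.930 days.
Z = (31 − 26) / 3.930 = 1.272
P(T ≤ 31) = Φ(1.272) ≈ 0.898

0.898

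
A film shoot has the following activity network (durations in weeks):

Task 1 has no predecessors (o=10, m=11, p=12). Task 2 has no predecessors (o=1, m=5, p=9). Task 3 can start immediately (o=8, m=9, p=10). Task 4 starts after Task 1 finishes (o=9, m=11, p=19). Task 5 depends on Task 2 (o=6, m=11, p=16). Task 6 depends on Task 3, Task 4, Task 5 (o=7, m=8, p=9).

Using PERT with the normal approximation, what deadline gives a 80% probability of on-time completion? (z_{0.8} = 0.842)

te_Task 1 = (10 + 4·11 + 12)/6 = 66/6 = 11; σ²_Task 1 = ((12−10)/6)² = 0.111
te_Task 2 = (1 + 4·5 + 9)/6 = 30/6 = 5; σ²_Task 2 = ((9−1)/6)² = 1.778
te_Task 3 = (8 + 4·9 + 10)/6 = 54/6 = 9; σ²_Task 3 = ((10−8)/6)² = 0.111
te_Task 4 = (9 + 4·11 + 19)/6 = 72/6 = 12; σ²_Task 4 = ((19−9)/6)² = 2.778
te_Task 5 = (6 + 4·11 + 16)/6 = 66/6 = 11; σ²_Task 5 = ((16−6)/6)² = 2.778
te_Task 6 = (7 + 4·8 + 9)/6 = 48/6 = 8; σ²_Task 6 = ((9−7)/6)² = 0.111

Forward pass:
ES_Task 1 = 0; EF_Task 1 = 11
ES_Task 2 = 0; EF_Task 2 = 5
ES_Task 3 = 0; EF_Task 3 = 9
ES_Task 4 = 11; EF_Task 4 = 11+12 = 23
ES_Task 5 = 5; EF_Task 5 = 5+11 = 16
ES_Task 6 = max(EF_Task 3=9, EF_Task 4=23, EF_Task 5=16) = 23; EF_Task 6 = 23+8 = 31
Expected project duration μ = 31 weeks. Critical path: Task 1 → Task 4 → Task 6.

Variance along critical path = 0.111 + 2.778 + 0.111 = 3.000; σ = 1.732 weeks.
D = μ + z·σ = 31 + 0.842·1.732 = 32.5 weeks

32.5 weeks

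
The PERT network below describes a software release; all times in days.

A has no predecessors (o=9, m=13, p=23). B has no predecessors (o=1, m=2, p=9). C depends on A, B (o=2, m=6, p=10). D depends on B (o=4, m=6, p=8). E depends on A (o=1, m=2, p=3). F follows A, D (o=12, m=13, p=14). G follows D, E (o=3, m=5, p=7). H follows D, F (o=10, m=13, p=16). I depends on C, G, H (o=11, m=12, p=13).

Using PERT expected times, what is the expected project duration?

52 days

te_A = (9 + 4·13 + 23)/6 = 84/6 = 14
te_B = (1 + 4·2 + 9)/6 = 18/6 = 3
te_C = (2 + 4·6 + 10)/6 = 36/6 = 6
te_D = (4 + 4·6 + 8)/6 = 36/6 = 6
te_E = (1 + 4·2 + 3)/6 = 12/6 = 2
te_F = (12 + 4·13 + 14)/6 = 78/6 = 13
te_G = (3 + 4·5 + 7)/6 = 30/6 = 5
te_H = (10 + 4·13 + 16)/6 = 78/6 = 13
te_I = (11 + 4·12 + 13)/6 = 72/6 = 12

Forward pass:
ES_A = 0; EF_A = 14
ES_B = 0; EF_B = 3
ES_C = max(EF_A=14, EF_B=3) = 14; EF_C = 14+6 = 20
ES_D = 3; EF_D = 3+6 = 9
ES_E = 14; EF_E = 14+2 = 16
ES_F = max(EF_A=14, EF_D=9) = 14; EF_F = 14+13 = 27
ES_G = max(EF_D=9, EF_E=16) = 16; EF_G = 16+5 = 21
ES_H = max(EF_D=9, EF_F=27) = 27; EF_H = 27+13 = 40
ES_I = max(EF_C=20, EF_G=21, EF_H=40) = 40; EF_I = 40+12 = 52
Expected project duration μ = 52 days. Critical path: A → F → H → I.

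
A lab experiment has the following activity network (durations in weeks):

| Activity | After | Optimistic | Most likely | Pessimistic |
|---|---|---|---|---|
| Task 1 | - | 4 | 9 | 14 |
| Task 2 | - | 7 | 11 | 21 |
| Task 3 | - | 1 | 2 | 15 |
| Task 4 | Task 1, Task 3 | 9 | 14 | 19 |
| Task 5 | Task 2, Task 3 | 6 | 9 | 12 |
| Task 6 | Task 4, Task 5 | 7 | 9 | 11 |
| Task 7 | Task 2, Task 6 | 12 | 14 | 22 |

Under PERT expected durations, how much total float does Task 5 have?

te_Task 1 = (4 + 4·9 + 14)/6 = 54/6 = 9
te_Task 2 = (7 + 4·11 + 21)/6 = 72/6 = 12
te_Task 3 = (1 + 4·2 + 15)/6 = 24/6 = 4
te_Task 4 = (9 + 4·14 + 19)/6 = 84/6 = 14
te_Task 5 = (6 + 4·9 + 12)/6 = 54/6 = 9
te_Task 6 = (7 + 4·9 + 11)/6 = 54/6 = 9
te_Task 7 = (12 + 4·14 + 22)/6 = 90/6 = 15

Forward pass:
ES_Task 1 = 0; EF_Task 1 = 9
ES_Task 2 = 0; EF_Task 2 = 12
ES_Task 3 = 0; EF_Task 3 = 4
ES_Task 4 = max(EF_Task 1=9, EF_Task 3=4) = 9; EF_Task 4 = 9+14 = 23
ES_Task 5 = max(EF_Task 2=12, EF_Task 3=4) = 12; EF_Task 5 = 12+9 = 21
ES_Task 6 = max(EF_Task 4=23, EF_Task 5=21) = 23; EF_Task 6 = 23+9 = 32
ES_Task 7 = max(EF_Task 2=12, EF_Task 6=32) = 32; EF_Task 7 = 32+15 = 47
Expected project duration μ = 47 weeks. Critical path: Task 1 → Task 4 → Task 6 → Task 7.

Backward pass:
LF_Task 7 = 47; LS_Task 7 = 47−15 = 32
LF_Task 6 = LS_Task 7 = 32; LS_Task 6 = 32−9 = 23
LF_Task 5 = LS_Task 6 = 23; LS_Task 5 = 23−9 = 14
LF_Task 4 = LS_Task 6 = 23; LS_Task 4 = 23−14 = 9
LF_Task 3 = min(LS_Task 4=9, LS_Task 5=14) = 9; LS_Task 3 = 9−4 = 5
LF_Task 2 = min(LS_Task 5=14, LS_Task 7=32) = 14; LS_Task 2 = 14−12 = 2
LF_Task 1 = LS_Task 4 = 9; LS_Task 1 = 9−9 = 0
Slack_Task 5 = LS_Task 5 − ES_Task 5 = 14 − 12 = 2

2 weeks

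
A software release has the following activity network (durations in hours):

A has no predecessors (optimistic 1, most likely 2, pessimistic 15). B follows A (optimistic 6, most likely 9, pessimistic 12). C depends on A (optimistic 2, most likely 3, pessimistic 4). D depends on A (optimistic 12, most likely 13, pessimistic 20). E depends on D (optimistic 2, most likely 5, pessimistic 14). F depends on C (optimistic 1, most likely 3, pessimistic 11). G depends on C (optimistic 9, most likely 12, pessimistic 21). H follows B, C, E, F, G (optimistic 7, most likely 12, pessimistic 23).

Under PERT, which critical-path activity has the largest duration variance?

te_A = (1 + 4·2 + 15)/6 = 24/6 = 4; σ²_A = ((15−1)/6)² = 5.444
te_B = (6 + 4·9 + 12)/6 = 54/6 = 9; σ²_B = ((12−6)/6)² = 1.000
te_C = (2 + 4·3 + 4)/6 = 18/6 = 3; σ²_C = ((4−2)/6)² = 0.111
te_D = (12 + 4·13 + 20)/6 = 84/6 = 14; σ²_D = ((20−12)/6)² = 1.778
te_E = (2 + 4·5 + 14)/6 = 36/6 = 6; σ²_E = ((14−2)/6)² = 4.000
te_F = (1 + 4·3 + 11)/6 = 24/6 = 4; σ²_F = ((11−1)/6)² = 2.778
te_G = (9 + 4·12 + 21)/6 = 78/6 = 13; σ²_G = ((21−9)/6)² = 4.000
te_H = (7 + 4·12 + 23)/6 = 78/6 = 13; σ²_H = ((23−7)/6)² = 7.111

Forward pass:
ES_A = 0; EF_A = 4
ES_B = 4; EF_B = 4+9 = 13
ES_C = 4; EF_C = 4+3 = 7
ES_D = 4; EF_D = 4+14 = 18
ES_E = 18; EF_E = 18+6 = 24
ES_F = 7; EF_F = 7+4 = 11
ES_G = 7; EF_G = 7+13 = 20
ES_H = max(EF_B=13, EF_C=7, EF_E=24, EF_F=11, EF_G=20) = 24; EF_H = 24+13 = 37
Expected project duration μ = 37 hours. Critical path: A → D → E → H.

Variances on critical path: σ²_A=5.444, σ²_D=1.778, σ²_E=4.000, σ²_H=7.111.
Largest is σ²_H = 7.111.

H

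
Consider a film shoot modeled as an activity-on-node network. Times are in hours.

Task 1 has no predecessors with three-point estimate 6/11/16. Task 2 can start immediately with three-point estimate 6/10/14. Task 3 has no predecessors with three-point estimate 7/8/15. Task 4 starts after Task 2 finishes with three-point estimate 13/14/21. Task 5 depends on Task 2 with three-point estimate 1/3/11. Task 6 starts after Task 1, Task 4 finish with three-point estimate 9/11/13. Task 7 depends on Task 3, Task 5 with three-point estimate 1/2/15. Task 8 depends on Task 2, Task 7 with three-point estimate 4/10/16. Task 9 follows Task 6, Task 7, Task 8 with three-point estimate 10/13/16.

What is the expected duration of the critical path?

te_Task 1 = (6 + 4·11 + 16)/6 = 66/6 = 11
te_Task 2 = (6 + 4·10 + 14)/6 = 60/6 = 10
te_Task 3 = (7 + 4·8 + 15)/6 = 54/6 = 9
te_Task 4 = (13 + 4·14 + 21)/6 = 90/6 = 15
te_Task 5 = (1 + 4·3 + 11)/6 = 24/6 = 4
te_Task 6 = (9 + 4·11 + 13)/6 = 66/6 = 11
te_Task 7 = (1 + 4·2 + 15)/6 = 24/6 = 4
te_Task 8 = (4 + 4·10 + 16)/6 = 60/6 = 10
te_Task 9 = (10 + 4·13 + 16)/6 = 78/6 = 13

Forward pass:
ES_Task 1 = 0; EF_Task 1 = 11
ES_Task 2 = 0; EF_Task 2 = 10
ES_Task 3 = 0; EF_Task 3 = 9
ES_Task 4 = 10; EF_Task 4 = 10+15 = 25
ES_Task 5 = 10; EF_Task 5 = 10+4 = 14
ES_Task 6 = max(EF_Task 1=11, EF_Task 4=25) = 25; EF_Task 6 = 25+11 = 36
ES_Task 7 = max(EF_Task 3=9, EF_Task 5=14) = 14; EF_Task 7 = 14+4 = 18
ES_Task 8 = max(EF_Task 2=10, EF_Task 7=18) = 18; EF_Task 8 = 18+10 = 28
ES_Task 9 = max(EF_Task 6=36, EF_Task 7=18, EF_Task 8=28) = 36; EF_Task 9 = 36+13 = 49
Expected project duration μ = 49 hours. Critical path: Task 2 → Task 4 → Task 6 → Task 9.

49 hours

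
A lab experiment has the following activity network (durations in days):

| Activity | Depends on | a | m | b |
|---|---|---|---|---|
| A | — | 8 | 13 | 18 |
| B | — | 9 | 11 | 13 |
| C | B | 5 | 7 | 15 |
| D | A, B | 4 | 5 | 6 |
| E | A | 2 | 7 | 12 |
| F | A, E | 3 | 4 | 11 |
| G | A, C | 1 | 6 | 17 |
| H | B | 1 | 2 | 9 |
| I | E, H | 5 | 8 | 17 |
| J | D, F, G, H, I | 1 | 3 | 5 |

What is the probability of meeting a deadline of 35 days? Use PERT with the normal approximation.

0.829

te_A = (8 + 4·13 + 18)/6 = 78/6 = 13; σ²_A = ((18−8)/6)² = 2.778
te_B = (9 + 4·11 + 13)/6 = 66/6 = 11; σ²_B = ((13−9)/6)² = 0.444
te_C = (5 + 4·7 + 15)/6 = 48/6 = 8; σ²_C = ((15−5)/6)² = 2.778
te_D = (4 + 4·5 + 6)/6 = 30/6 = 5; σ²_D = ((6−4)/6)² = 0.111
te_E = (2 + 4·7 + 12)/6 = 42/6 = 7; σ²_E = ((12−2)/6)² = 2.778
te_F = (3 + 4·4 + 11)/6 = 30/6 = 5; σ²_F = ((11−3)/6)² = 1.778
te_G = (1 + 4·6 + 17)/6 = 42/6 = 7; σ²_G = ((17−1)/6)² = 7.111
te_H = (1 + 4·2 + 9)/6 = 18/6 = 3; σ²_H = ((9−1)/6)² = 1.778
te_I = (5 + 4·8 + 17)/6 = 54/6 = 9; σ²_I = ((17−5)/6)² = 4.000
te_J = (1 + 4·3 + 5)/6 = 18/6 = 3; σ²_J = ((5−1)/6)² = 0.444

Forward pass:
ES_A = 0; EF_A = 13
ES_B = 0; EF_B = 11
ES_C = 11; EF_C = 11+8 = 19
ES_D = max(EF_A=13, EF_B=11) = 13; EF_D = 13+5 = 18
ES_E = 13; EF_E = 13+7 = 20
ES_F = max(EF_A=13, EF_E=20) = 20; EF_F = 20+5 = 25
ES_G = max(EF_A=13, EF_C=19) = 19; EF_G = 19+7 = 26
ES_H = 11; EF_H = 11+3 = 14
ES_I = max(EF_E=20, EF_H=14) = 20; EF_I = 20+9 = 29
ES_J = max(EF_D=18, EF_F=25, EF_G=26, EF_H=14, EF_I=29) = 29; EF_J = 29+3 = 32
Expected project duration μ = 32 days. Critical path: A → E → I → J.

Variance along critical path = 2.778 + 2.778 + 4.000 + 0.444 = 10.000; σ = √10.000 = 3.162 days.
Z = (35 − 32) / 3.162 = 0.949
P(T ≤ 35) = Φ(0.949) ≈ 0.829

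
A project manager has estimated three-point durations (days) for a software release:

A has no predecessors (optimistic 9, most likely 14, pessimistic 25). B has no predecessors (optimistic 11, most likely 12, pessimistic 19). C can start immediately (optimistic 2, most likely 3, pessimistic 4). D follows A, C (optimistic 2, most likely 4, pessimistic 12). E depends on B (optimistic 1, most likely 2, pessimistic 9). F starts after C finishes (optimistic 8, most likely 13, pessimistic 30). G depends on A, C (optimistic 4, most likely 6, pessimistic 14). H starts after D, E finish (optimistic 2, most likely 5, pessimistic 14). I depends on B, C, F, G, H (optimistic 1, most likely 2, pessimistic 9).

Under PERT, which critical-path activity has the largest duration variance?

A

te_A = (9 + 4·14 + 25)/6 = 90/6 = 15; σ²_A = ((25−9)/6)² = 7.111
te_B = (11 + 4·12 + 19)/6 = 78/6 = 13; σ²_B = ((19−11)/6)² = 1.778
te_C = (2 + 4·3 + 4)/6 = 18/6 = 3; σ²_C = ((4−2)/6)² = 0.111
te_D = (2 + 4·4 + 12)/6 = 30/6 = 5; σ²_D = ((12−2)/6)² = 2.778
te_E = (1 + 4·2 + 9)/6 = 18/6 = 3; σ²_E = ((9−1)/6)² = 1.778
te_F = (8 + 4·13 + 30)/6 = 90/6 = 15; σ²_F = ((30−8)/6)² = 13.444
te_G = (4 + 4·6 + 14)/6 = 42/6 = 7; σ²_G = ((14−4)/6)² = 2.778
te_H = (2 + 4·5 + 14)/6 = 36/6 = 6; σ²_H = ((14−2)/6)² = 4.000
te_I = (1 + 4·2 + 9)/6 = 18/6 = 3; σ²_I = ((9−1)/6)² = 1.778

Forward pass:
ES_A = 0; EF_A = 15
ES_B = 0; EF_B = 13
ES_C = 0; EF_C = 3
ES_D = max(EF_A=15, EF_C=3) = 15; EF_D = 15+5 = 20
ES_E = 13; EF_E = 13+3 = 16
ES_F = 3; EF_F = 3+15 = 18
ES_G = max(EF_A=15, EF_C=3) = 15; EF_G = 15+7 = 22
ES_H = max(EF_D=20, EF_E=16) = 20; EF_H = 20+6 = 26
ES_I = max(EF_B=13, EF_C=3, EF_F=18, EF_G=22, EF_H=26) = 26; EF_I = 26+3 = 29
Expected project duration μ = 29 days. Critical path: A → D → H → I.

Variances on critical path: σ²_A=7.111, σ²_D=2.778, σ²_H=4.000, σ²_I=1.778.
Largest is σ²_A = 7.111.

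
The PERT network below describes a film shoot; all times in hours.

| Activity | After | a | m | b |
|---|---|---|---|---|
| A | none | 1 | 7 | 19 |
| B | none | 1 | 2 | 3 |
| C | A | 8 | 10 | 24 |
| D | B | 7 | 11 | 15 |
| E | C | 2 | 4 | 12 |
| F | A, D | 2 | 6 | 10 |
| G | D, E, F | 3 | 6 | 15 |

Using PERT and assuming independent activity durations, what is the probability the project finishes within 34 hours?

0.662

te_A = (1 + 4·7 + 19)/6 = 48/6 = 8; σ²_A = ((19−1)/6)² = 9.000
te_B = (1 + 4·2 + 3)/6 = 12/6 = 2; σ²_B = ((3−1)/6)² = 0.111
te_C = (8 + 4·10 + 24)/6 = 72/6 = 12; σ²_C = ((24−8)/6)² = 7.111
te_D = (7 + 4·11 + 15)/6 = 66/6 = 11; σ²_D = ((15−7)/6)² = 1.778
te_E = (2 + 4·4 + 12)/6 = 30/6 = 5; σ²_E = ((12−2)/6)² = 2.778
te_F = (2 + 4·6 + 10)/6 = 36/6 = 6; σ²_F = ((10−2)/6)² = 1.778
te_G = (3 + 4·6 + 15)/6 = 42/6 = 7; σ²_G = ((15−3)/6)² = 4.000

Forward pass:
ES_A = 0; EF_A = 8
ES_B = 0; EF_B = 2
ES_C = 8; EF_C = 8+12 = 20
ES_D = 2; EF_D = 2+11 = 13
ES_E = 20; EF_E = 20+5 = 25
ES_F = max(EF_A=8, EF_D=13) = 13; EF_F = 13+6 = 19
ES_G = max(EF_D=13, EF_E=25, EF_F=19) = 25; EF_G = 25+7 = 32
Expected project duration μ = 32 hours. Critical path: A → C → E → G.

Variance along critical path = 9.000 + 7.111 + 2.778 + 4.000 = 22.889; σ = √22.889 = 4.784 hours.
Z = (34 − 32) / 4.784 = 0.418
P(T ≤ 34) = Φ(0.418) ≈ 0.662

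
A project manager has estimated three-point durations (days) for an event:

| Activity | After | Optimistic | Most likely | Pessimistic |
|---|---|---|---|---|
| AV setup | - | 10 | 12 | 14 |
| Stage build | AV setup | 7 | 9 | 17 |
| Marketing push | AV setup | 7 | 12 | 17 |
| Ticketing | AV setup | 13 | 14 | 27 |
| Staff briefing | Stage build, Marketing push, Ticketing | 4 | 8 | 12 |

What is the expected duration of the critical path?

36 days

te_AV setup = (10 + 4·12 + 14)/6 = 72/6 = 12
te_Stage build = (7 + 4·9 + 17)/6 = 60/6 = 10
te_Marketing push = (7 + 4·12 + 17)/6 = 72/6 = 12
te_Ticketing = (13 + 4·14 + 27)/6 = 96/6 = 16
te_Staff briefing = (4 + 4·8 + 12)/6 = 48/6 = 8

Forward pass:
ES_AV setup = 0; EF_AV setup = 12
ES_Stage build = 12; EF_Stage build = 12+10 = 22
ES_Marketing push = 12; EF_Marketing push = 12+12 = 24
ES_Ticketing = 12; EF_Ticketing = 12+16 = 28
ES_Staff briefing = max(EF_Stage build=22, EF_Marketing push=24, EF_Ticketing=28) = 28; EF_Staff briefing = 28+8 = 36
Expected project duration μ = 36 days. Critical path: AV setup → Ticketing → Staff briefing.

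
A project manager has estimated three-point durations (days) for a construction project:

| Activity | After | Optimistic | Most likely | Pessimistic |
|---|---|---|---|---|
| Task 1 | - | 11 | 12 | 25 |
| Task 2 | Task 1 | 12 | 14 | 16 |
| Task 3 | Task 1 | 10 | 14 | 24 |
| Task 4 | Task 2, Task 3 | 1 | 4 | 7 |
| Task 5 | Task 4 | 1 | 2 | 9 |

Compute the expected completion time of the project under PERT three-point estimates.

te_Task 1 = (11 + 4·12 + 25)/6 = 84/6 = 14
te_Task 2 = (12 + 4·14 + 16)/6 = 84/6 = 14
te_Task 3 = (10 + 4·14 + 24)/6 = 90/6 = 15
te_Task 4 = (1 + 4·4 + 7)/6 = 24/6 = 4
te_Task 5 = (1 + 4·2 + 9)/6 = 18/6 = 3

Forward pass:
ES_Task 1 = 0; EF_Task 1 = 14
ES_Task 2 = 14; EF_Task 2 = 14+14 = 28
ES_Task 3 = 14; EF_Task 3 = 14+15 = 29
ES_Task 4 = max(EF_Task 2=28, EF_Task 3=29) = 29; EF_Task 4 = 29+4 = 33
ES_Task 5 = 33; EF_Task 5 = 33+3 = 36
Expected project duration μ = 36 days. Critical path: Task 1 → Task 3 → Task 4 → Task 5.

36 days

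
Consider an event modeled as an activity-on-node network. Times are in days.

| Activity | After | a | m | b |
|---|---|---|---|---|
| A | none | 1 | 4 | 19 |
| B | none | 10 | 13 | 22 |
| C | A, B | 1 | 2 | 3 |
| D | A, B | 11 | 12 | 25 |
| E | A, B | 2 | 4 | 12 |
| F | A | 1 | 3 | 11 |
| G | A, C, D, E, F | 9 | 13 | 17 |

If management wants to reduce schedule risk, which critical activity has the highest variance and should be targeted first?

D

te_A = (1 + 4·4 + 19)/6 = 36/6 = 6; σ²_A = ((19−1)/6)² = 9.000
te_B = (10 + 4·13 + 22)/6 = 84/6 = 14; σ²_B = ((22−10)/6)² = 4.000
te_C = (1 + 4·2 + 3)/6 = 12/6 = 2; σ²_C = ((3−1)/6)² = 0.111
te_D = (11 + 4·12 + 25)/6 = 84/6 = 14; σ²_D = ((25−11)/6)² = 5.444
te_E = (2 + 4·4 + 12)/6 = 30/6 = 5; σ²_E = ((12−2)/6)² = 2.778
te_F = (1 + 4·3 + 11)/6 = 24/6 = 4; σ²_F = ((11−1)/6)² = 2.778
te_G = (9 + 4·13 + 17)/6 = 78/6 = 13; σ²_G = ((17−9)/6)² = 1.778

Forward pass:
ES_A = 0; EF_A = 6
ES_B = 0; EF_B = 14
ES_C = max(EF_A=6, EF_B=14) = 14; EF_C = 14+2 = 16
ES_D = max(EF_A=6, EF_B=14) = 14; EF_D = 14+14 = 28
ES_E = max(EF_A=6, EF_B=14) = 14; EF_E = 14+5 = 19
ES_F = 6; EF_F = 6+4 = 10
ES_G = max(EF_A=6, EF_C=16, EF_D=28, EF_E=19, EF_F=10) = 28; EF_G = 28+13 = 41
Expected project duration μ = 41 days. Critical path: B → D → G.

Variances on critical path: σ²_B=4.000, σ²_D=5.444, σ²_G=1.778.
Largest is σ²_D = 5.444.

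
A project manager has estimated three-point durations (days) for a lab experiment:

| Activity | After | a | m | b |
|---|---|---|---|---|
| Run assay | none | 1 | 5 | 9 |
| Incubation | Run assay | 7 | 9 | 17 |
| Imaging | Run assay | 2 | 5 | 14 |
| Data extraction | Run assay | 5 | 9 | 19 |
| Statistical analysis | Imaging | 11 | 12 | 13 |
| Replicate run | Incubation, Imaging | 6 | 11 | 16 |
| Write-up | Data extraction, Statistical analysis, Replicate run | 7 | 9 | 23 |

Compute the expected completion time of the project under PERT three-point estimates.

37 days

te_Run assay = (1 + 4·5 + 9)/6 = 30/6 = 5
te_Incubation = (7 + 4·9 + 17)/6 = 60/6 = 10
te_Imaging = (2 + 4·5 + 14)/6 = 36/6 = 6
te_Data extraction = (5 + 4·9 + 19)/6 = 60/6 = 10
te_Statistical analysis = (11 + 4·12 + 13)/6 = 72/6 = 12
te_Replicate run = (6 + 4·11 + 16)/6 = 66/6 = 11
te_Write-up = (7 + 4·9 + 23)/6 = 66/6 = 11

Forward pass:
ES_Run assay = 0; EF_Run assay = 5
ES_Incubation = 5; EF_Incubation = 5+10 = 15
ES_Imaging = 5; EF_Imaging = 5+6 = 11
ES_Data extraction = 5; EF_Data extraction = 5+10 = 15
ES_Statistical analysis = 11; EF_Statistical analysis = 11+12 = 23
ES_Replicate run = max(EF_Incubation=15, EF_Imaging=11) = 15; EF_Replicate run = 15+11 = 26
ES_Write-up = max(EF_Data extraction=15, EF_Statistical analysis=23, EF_Replicate run=26) = 26; EF_Write-up = 26+11 = 37
Expected project duration μ = 37 days. Critical path: Run assay → Incubation → Replicate run → Write-up.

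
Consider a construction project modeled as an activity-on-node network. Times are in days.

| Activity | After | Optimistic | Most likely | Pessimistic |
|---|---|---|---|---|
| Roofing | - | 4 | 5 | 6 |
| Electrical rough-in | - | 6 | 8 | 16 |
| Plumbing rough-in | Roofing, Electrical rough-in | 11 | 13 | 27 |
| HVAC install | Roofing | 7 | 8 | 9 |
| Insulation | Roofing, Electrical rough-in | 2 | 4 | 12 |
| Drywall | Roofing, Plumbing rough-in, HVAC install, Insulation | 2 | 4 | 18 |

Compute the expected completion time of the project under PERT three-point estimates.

te_Roofing = (4 + 4·5 + 6)/6 = 30/6 = 5
te_Electrical rough-in = (6 + 4·8 + 16)/6 = 54/6 = 9
te_Plumbing rough-in = (11 + 4·13 + 27)/6 = 90/6 = 15
te_HVAC install = (7 + 4·8 + 9)/6 = 48/6 = 8
te_Insulation = (2 + 4·4 + 12)/6 = 30/6 = 5
te_Drywall = (2 + 4·4 + 18)/6 = 36/6 = 6

Forward pass:
ES_Roofing = 0; EF_Roofing = 5
ES_Electrical rough-in = 0; EF_Electrical rough-in = 9
ES_Plumbing rough-in = max(EF_Roofing=5, EF_Electrical rough-in=9) = 9; EF_Plumbing rough-in = 9+15 = 24
ES_HVAC install = 5; EF_HVAC install = 5+8 = 13
ES_Insulation = max(EF_Roofing=5, EF_Electrical rough-in=9) = 9; EF_Insulation = 9+5 = 14
ES_Drywall = max(EF_Roofing=5, EF_Plumbing rough-in=24, EF_HVAC install=13, EF_Insulation=14) = 24; EF_Drywall = 24+6 = 30
Expected project duration μ = 30 days. Critical path: Electrical rough-in → Plumbing rough-in → Drywall.

30 days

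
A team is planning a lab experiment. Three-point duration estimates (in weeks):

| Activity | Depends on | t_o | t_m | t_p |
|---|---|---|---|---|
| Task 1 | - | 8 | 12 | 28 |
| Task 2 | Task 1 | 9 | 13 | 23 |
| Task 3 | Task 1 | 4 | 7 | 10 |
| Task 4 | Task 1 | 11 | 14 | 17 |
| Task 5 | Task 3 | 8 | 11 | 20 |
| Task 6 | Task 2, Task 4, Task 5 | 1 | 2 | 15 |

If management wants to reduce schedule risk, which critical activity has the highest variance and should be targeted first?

te_Task 1 = (8 + 4·12 + 28)/6 = 84/6 = 14; σ²_Task 1 = ((28−8)/6)² = 11.111
te_Task 2 = (9 + 4·13 + 23)/6 = 84/6 = 14; σ²_Task 2 = ((23−9)/6)² = 5.444
te_Task 3 = (4 + 4·7 + 10)/6 = 42/6 = 7; σ²_Task 3 = ((10−4)/6)² = 1.000
te_Task 4 = (11 + 4·14 + 17)/6 = 84/6 = 14; σ²_Task 4 = ((17−11)/6)² = 1.000
te_Task 5 = (8 + 4·11 + 20)/6 = 72/6 = 12; σ²_Task 5 = ((20−8)/6)² = 4.000
te_Task 6 = (1 + 4·2 + 15)/6 = 24/6 = 4; σ²_Task 6 = ((15−1)/6)² = 5.444

Forward pass:
ES_Task 1 = 0; EF_Task 1 = 14
ES_Task 2 = 14; EF_Task 2 = 14+14 = 28
ES_Task 3 = 14; EF_Task 3 = 14+7 = 21
ES_Task 4 = 14; EF_Task 4 = 14+14 = 28
ES_Task 5 = 21; EF_Task 5 = 21+12 = 33
ES_Task 6 = max(EF_Task 2=28, EF_Task 4=28, EF_Task 5=33) = 33; EF_Task 6 = 33+4 = 37
Expected project duration μ = 37 weeks. Critical path: Task 1 → Task 3 → Task 5 → Task 6.

Variances on critical path: σ²_Task 1=11.111, σ²_Task 3=1.000, σ²_Task 5=4.000, σ²_Task 6=5.444.
Largest is σ²_Task 1 = 11.111.

Task 1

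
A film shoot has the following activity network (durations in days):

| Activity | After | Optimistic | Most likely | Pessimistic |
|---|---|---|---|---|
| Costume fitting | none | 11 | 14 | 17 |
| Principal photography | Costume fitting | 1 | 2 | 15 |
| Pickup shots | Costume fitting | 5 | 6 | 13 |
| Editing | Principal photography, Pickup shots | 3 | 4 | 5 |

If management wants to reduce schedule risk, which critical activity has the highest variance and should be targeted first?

te_Costume fitting = (11 + 4·14 + 17)/6 = 84/6 = 14; σ²_Costume fitting = ((17−11)/6)² = 1.000
te_Principal photography = (1 + 4·2 + 15)/6 = 24/6 = 4; σ²_Principal photography = ((15−1)/6)² = 5.444
te_Pickup shots = (5 + 4·6 + 13)/6 = 42/6 = 7; σ²_Pickup shots = ((13−5)/6)² = 1.778
te_Editing = (3 + 4·4 + 5)/6 = 24/6 = 4; σ²_Editing = ((5−3)/6)² = 0.111

Forward pass:
ES_Costume fitting = 0; EF_Costume fitting = 14
ES_Principal photography = 14; EF_Principal photography = 14+4 = 18
ES_Pickup shots = 14; EF_Pickup shots = 14+7 = 21
ES_Editing = max(EF_Principal photography=18, EF_Pickup shots=21) = 21; EF_Editing = 21+4 = 25
Expected project duration μ = 25 days. Critical path: Costume fitting → Pickup shots → Editing.

Variances on critical path: σ²_Costume fitting=1.000, σ²_Pickup shots=1.778, σ²_Editing=0.111.
Largest is σ²_Pickup shots = 1.778.

Pickup shots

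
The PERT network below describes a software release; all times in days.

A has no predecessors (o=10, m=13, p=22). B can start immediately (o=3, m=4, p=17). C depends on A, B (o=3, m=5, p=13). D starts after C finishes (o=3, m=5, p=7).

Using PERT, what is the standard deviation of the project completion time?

te_A = (10 + 4·13 + 22)/6 = 84/6 = 14; σ²_A = ((22−10)/6)² = 4.000
te_B = (3 + 4·4 + 17)/6 = 36/6 = 6; σ²_B = ((17−3)/6)² = 5.444
te_C = (3 + 4·5 + 13)/6 = 36/6 = 6; σ²_C = ((13−3)/6)² = 2.778
te_D = (3 + 4·5 + 7)/6 = 30/6 = 5; σ²_D = ((7−3)/6)² = 0.444

Forward pass:
ES_A = 0; EF_A = 14
ES_B = 0; EF_B = 6
ES_C = max(EF_A=14, EF_B=6) = 14; EF_C = 14+6 = 20
ES_D = 20; EF_D = 20+5 = 25
Expected project duration μ = 25 days. Critical path: A → C → D.

Variance along critical path = 4.000 + 2.778 + 0.444 = 7.222
σ = √7.222 = 2.687 days

2.69 days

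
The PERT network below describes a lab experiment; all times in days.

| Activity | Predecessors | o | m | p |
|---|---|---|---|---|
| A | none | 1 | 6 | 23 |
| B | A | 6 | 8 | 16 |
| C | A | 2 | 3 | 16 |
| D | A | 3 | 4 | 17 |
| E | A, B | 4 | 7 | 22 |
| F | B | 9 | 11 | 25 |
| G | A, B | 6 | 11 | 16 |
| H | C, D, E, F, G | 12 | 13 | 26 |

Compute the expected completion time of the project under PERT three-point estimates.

te_A = (1 + 4·6 + 23)/6 = 48/6 = 8
te_B = (6 + 4·8 + 16)/6 = 54/6 = 9
te_C = (2 + 4·3 + 16)/6 = 30/6 = 5
te_D = (3 + 4·4 + 17)/6 = 36/6 = 6
te_E = (4 + 4·7 + 22)/6 = 54/6 = 9
te_F = (9 + 4·11 + 25)/6 = 78/6 = 13
te_G = (6 + 4·11 + 16)/6 = 66/6 = 11
te_H = (12 + 4·13 + 26)/6 = 90/6 = 15

Forward pass:
ES_A = 0; EF_A = 8
ES_B = 8; EF_B = 8+9 = 17
ES_C = 8; EF_C = 8+5 = 13
ES_D = 8; EF_D = 8+6 = 14
ES_E = max(EF_A=8, EF_B=17) = 17; EF_E = 17+9 = 26
ES_F = 17; EF_F = 17+13 = 30
ES_G = max(EF_A=8, EF_B=17) = 17; EF_G = 17+11 = 28
ES_H = max(EF_C=13, EF_D=14, EF_E=26, EF_F=30, EF_G=28) = 30; EF_H = 30+15 = 45
Expected project duration μ = 45 days. Critical path: A → B → F → H.

45 days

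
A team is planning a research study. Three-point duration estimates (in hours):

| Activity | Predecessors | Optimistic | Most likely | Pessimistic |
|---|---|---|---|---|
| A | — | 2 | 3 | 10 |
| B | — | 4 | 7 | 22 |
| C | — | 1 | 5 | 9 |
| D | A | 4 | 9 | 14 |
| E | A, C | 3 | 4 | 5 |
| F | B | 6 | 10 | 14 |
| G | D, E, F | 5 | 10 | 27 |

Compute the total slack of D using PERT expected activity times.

te_A = (2 + 4·3 + 10)/6 = 24/6 = 4
te_B = (4 + 4·7 + 22)/6 = 54/6 = 9
te_C = (1 + 4·5 + 9)/6 = 30/6 = 5
te_D = (4 + 4·9 + 14)/6 = 54/6 = 9
te_E = (3 + 4·4 + 5)/6 = 24/6 = 4
te_F = (6 + 4·10 + 14)/6 = 60/6 = 10
te_G = (5 + 4·10 + 27)/6 = 72/6 = 12

Forward pass:
ES_A = 0; EF_A = 4
ES_B = 0; EF_B = 9
ES_C = 0; EF_C = 5
ES_D = 4; EF_D = 4+9 = 13
ES_E = max(EF_A=4, EF_C=5) = 5; EF_E = 5+4 = 9
ES_F = 9; EF_F = 9+10 = 19
ES_G = max(EF_D=13, EF_E=9, EF_F=19) = 19; EF_G = 19+12 = 31
Expected project duration μ = 31 hours. Critical path: B → F → G.

Backward pass:
LF_G = 31; LS_G = 31−12 = 19
LF_F = LS_G = 19; LS_F = 19−10 = 9
LF_E = LS_G = 19; LS_E = 19−4 = 15
LF_D = LS_G = 19; LS_D = 19−9 = 10
LF_C = LS_E = 15; LS_C = 15−5 = 10
LF_B = LS_F = 9; LS_B = 9−9 = 0
LF_A = min(LS_D=10, LS_E=15) = 10; LS_A = 10−4 = 6
Slack_D = LS_D − ES_D = 10 − 4 = 6

6 hours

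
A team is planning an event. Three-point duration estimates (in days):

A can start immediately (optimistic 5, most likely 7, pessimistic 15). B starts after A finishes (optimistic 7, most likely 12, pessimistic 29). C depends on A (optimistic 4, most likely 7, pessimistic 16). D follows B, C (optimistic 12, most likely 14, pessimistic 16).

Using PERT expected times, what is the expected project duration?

te_A = (5 + 4·7 + 15)/6 = 48/6 = 8
te_B = (7 + 4·12 + 29)/6 = 84/6 = 14
te_C = (4 + 4·7 + 16)/6 = 48/6 = 8
te_D = (12 + 4·14 + 16)/6 = 84/6 = 14

Forward pass:
ES_A = 0; EF_A = 8
ES_B = 8; EF_B = 8+14 = 22
ES_C = 8; EF_C = 8+8 = 16
ES_D = max(EF_B=22, EF_C=16) = 22; EF_D = 22+14 = 36
Expected project duration μ = 36 days. Critical path: A → B → D.

36 days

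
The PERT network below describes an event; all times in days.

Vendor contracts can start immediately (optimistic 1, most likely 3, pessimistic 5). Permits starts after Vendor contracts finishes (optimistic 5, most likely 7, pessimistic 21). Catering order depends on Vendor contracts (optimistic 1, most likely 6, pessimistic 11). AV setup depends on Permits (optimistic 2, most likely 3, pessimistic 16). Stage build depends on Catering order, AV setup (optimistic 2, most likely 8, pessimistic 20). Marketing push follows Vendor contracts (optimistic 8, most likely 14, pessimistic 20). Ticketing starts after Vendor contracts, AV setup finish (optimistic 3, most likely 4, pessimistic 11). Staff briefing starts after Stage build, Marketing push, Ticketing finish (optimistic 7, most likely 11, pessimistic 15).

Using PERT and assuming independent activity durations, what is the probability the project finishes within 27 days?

te_Vendor contracts = (1 + 4·3 + 5)/6 = 18/6 = 3; σ²_Vendor contracts = ((5−1)/6)² = 0.444
te_Permits = (5 + 4·7 + 21)/6 = 54/6 = 9; σ²_Permits = ((21−5)/6)² = 7.111
te_Catering order = (1 + 4·6 + 11)/6 = 36/6 = 6; σ²_Catering order = ((11−1)/6)² = 2.778
te_AV setup = (2 + 4·3 + 16)/6 = 30/6 = 5; σ²_AV setup = ((16−2)/6)² = 5.444
te_Stage build = (2 + 4·8 + 20)/6 = 54/6 = 9; σ²_Stage build = ((20−2)/6)² = 9.000
te_Marketing push = (8 + 4·14 + 20)/6 = 84/6 = 14; σ²_Marketing push = ((20−8)/6)² = 4.000
te_Ticketing = (3 + 4·4 + 11)/6 = 30/6 = 5; σ²_Ticketing = ((11−3)/6)² = 1.778
te_Staff briefing = (7 + 4·11 + 15)/6 = 66/6 = 11; σ²_Staff briefing = ((15−7)/6)² = 1.778

Forward pass:
ES_Vendor contracts = 0; EF_Vendor contracts = 3
ES_Permits = 3; EF_Permits = 3+9 = 12
ES_Catering order = 3; EF_Catering order = 3+6 = 9
ES_AV setup = 12; EF_AV setup = 12+5 = 17
ES_Stage build = max(EF_Catering order=9, EF_AV setup=17) = 17; EF_Stage build = 17+9 = 26
ES_Marketing push = 3; EF_Marketing push = 3+14 = 17
ES_Ticketing = max(EF_Vendor contracts=3, EF_AV setup=17) = 17; EF_Ticketing = 17+5 = 22
ES_Staff briefing = max(EF_Stage build=26, EF_Marketing push=17, EF_Ticketing=22) = 26; EF_Staff briefing = 26+11 = 37
Expected project duration μ = 37 days. Critical path: Vendor contracts → Permits → AV setup → Stage build → Staff briefing.

Variance along critical path = 0.444 + 7.111 + 5.444 + 9.000 + 1.778 = 23.778; σ = √23.778 = 4.876 days.
Z = (27 − 37) / 4.876 = -2.051
P(T ≤ 27) = Φ(-2.051) ≈ 0.020

0.020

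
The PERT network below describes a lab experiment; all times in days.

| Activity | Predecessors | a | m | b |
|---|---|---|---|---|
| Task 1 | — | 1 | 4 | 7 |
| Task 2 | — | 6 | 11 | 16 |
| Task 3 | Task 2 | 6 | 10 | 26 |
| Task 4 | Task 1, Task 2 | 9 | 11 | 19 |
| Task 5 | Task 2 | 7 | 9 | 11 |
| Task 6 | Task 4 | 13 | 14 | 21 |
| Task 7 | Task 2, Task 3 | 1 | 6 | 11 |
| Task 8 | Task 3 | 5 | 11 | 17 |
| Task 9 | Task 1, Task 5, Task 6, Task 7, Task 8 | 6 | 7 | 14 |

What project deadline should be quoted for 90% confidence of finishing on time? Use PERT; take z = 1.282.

49.9 days

te_Task 1 = (1 + 4·4 + 7)/6 = 24/6 = 4; σ²_Task 1 = ((7−1)/6)² = 1.000
te_Task 2 = (6 + 4·11 + 16)/6 = 66/6 = 11; σ²_Task 2 = ((16−6)/6)² = 2.778
te_Task 3 = (6 + 4·10 + 26)/6 = 72/6 = 12; σ²_Task 3 = ((26−6)/6)² = 11.111
te_Task 4 = (9 + 4·11 + 19)/6 = 72/6 = 12; σ²_Task 4 = ((19−9)/6)² = 2.778
te_Task 5 = (7 + 4·9 + 11)/6 = 54/6 = 9; σ²_Task 5 = ((11−7)/6)² = 0.444
te_Task 6 = (13 + 4·14 + 21)/6 = 90/6 = 15; σ²_Task 6 = ((21−13)/6)² = 1.778
te_Task 7 = (1 + 4·6 + 11)/6 = 36/6 = 6; σ²_Task 7 = ((11−1)/6)² = 2.778
te_Task 8 = (5 + 4·11 + 17)/6 = 66/6 = 11; σ²_Task 8 = ((17−5)/6)² = 4.000
te_Task 9 = (6 + 4·7 + 14)/6 = 48/6 = 8; σ²_Task 9 = ((14−6)/6)² = 1.778

Forward pass:
ES_Task 1 = 0; EF_Task 1 = 4
ES_Task 2 = 0; EF_Task 2 = 11
ES_Task 3 = 11; EF_Task 3 = 11+12 = 23
ES_Task 4 = max(EF_Task 1=4, EF_Task 2=11) = 11; EF_Task 4 = 11+12 = 23
ES_Task 5 = 11; EF_Task 5 = 11+9 = 20
ES_Task 6 = 23; EF_Task 6 = 23+15 = 38
ES_Task 7 = max(EF_Task 2=11, EF_Task 3=23) = 23; EF_Task 7 = 23+6 = 29
ES_Task 8 = 23; EF_Task 8 = 23+11 = 34
ES_Task 9 = max(EF_Task 1=4, EF_Task 5=20, EF_Task 6=38, EF_Task 7=29, EF_Task 8=34) = 38; EF_Task 9 = 38+8 = 46
Expected project duration μ = 46 days. Critical path: Task 2 → Task 4 → Task 6 → Task 9.

Variance along critical path = 2.778 + 2.778 + 1.778 + 1.778 = 9.111; σ = 3.018 days.
D = μ + z·σ = 46 + 1.282·3.018 = 49.9 days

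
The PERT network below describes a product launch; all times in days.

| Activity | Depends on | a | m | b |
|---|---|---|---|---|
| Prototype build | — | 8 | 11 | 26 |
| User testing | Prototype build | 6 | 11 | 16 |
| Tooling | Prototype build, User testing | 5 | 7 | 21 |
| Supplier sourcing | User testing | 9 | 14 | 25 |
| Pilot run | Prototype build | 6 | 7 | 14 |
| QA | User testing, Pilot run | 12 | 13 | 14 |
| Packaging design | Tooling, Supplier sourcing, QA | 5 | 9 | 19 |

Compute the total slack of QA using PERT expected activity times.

te_Prototype build = (8 + 4·11 + 26)/6 = 78/6 = 13
te_User testing = (6 + 4·11 + 16)/6 = 66/6 = 11
te_Tooling = (5 + 4·7 + 21)/6 = 54/6 = 9
te_Supplier sourcing = (9 + 4·14 + 25)/6 = 90/6 = 15
te_Pilot run = (6 + 4·7 + 14)/6 = 48/6 = 8
te_QA = (12 + 4·13 + 14)/6 = 78/6 = 13
te_Packaging design = (5 + 4·9 + 19)/6 = 60/6 = 10

Forward pass:
ES_Prototype build = 0; EF_Prototype build = 13
ES_User testing = 13; EF_User testing = 13+11 = 24
ES_Tooling = max(EF_Prototype build=13, EF_User testing=24) = 24; EF_Tooling = 24+9 = 33
ES_Supplier sourcing = 24; EF_Supplier sourcing = 24+15 = 39
ES_Pilot run = 13; EF_Pilot run = 13+8 = 21
ES_QA = max(EF_User testing=24, EF_Pilot run=21) = 24; EF_QA = 24+13 = 37
ES_Packaging design = max(EF_Tooling=33, EF_Supplier sourcing=39, EF_QA=37) = 39; EF_Packaging design = 39+10 = 49
Expected project duration μ = 49 days. Critical path: Prototype build → User testing → Supplier sourcing → Packaging design.

Backward pass:
LF_Packaging design = 49; LS_Packaging design = 49−10 = 39
LF_QA = LS_Packaging design = 39; LS_QA = 39−13 = 26
LF_Pilot run = LS_QA = 26; LS_Pilot run = 26−8 = 18
LF_Supplier sourcing = LS_Packaging design = 39; LS_Supplier sourcing = 39−15 = 24
LF_Tooling = LS_Packaging design = 39; LS_Tooling = 39−9 = 30
LF_User testing = min(LS_Tooling=30, LS_Supplier sourcing=24, LS_QA=26) = 24; LS_User testing = 24−11 = 13
LF_Prototype build = min(LS_User testing=13, LS_Tooling=30, LS_Pilot run=18) = 13; LS_Prototype build = 13−13 = 0
Slack_QA = LS_QA − ES_QA = 26 − 24 = 2

2 days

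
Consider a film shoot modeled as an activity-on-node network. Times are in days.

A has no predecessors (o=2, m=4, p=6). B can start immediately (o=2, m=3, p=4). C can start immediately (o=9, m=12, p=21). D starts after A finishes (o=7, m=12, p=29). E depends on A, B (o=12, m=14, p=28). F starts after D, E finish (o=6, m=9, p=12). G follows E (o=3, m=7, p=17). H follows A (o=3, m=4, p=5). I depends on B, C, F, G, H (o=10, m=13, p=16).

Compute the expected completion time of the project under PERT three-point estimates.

te_A = (2 + 4·4 + 6)/6 = 24/6 = 4
te_B = (2 + 4·3 + 4)/6 = 18/6 = 3
te_C = (9 + 4·12 + 21)/6 = 78/6 = 13
te_D = (7 + 4·12 + 29)/6 = 84/6 = 14
te_E = (12 + 4·14 + 28)/6 = 96/6 = 16
te_F = (6 + 4·9 + 12)/6 = 54/6 = 9
te_G = (3 + 4·7 + 17)/6 = 48/6 = 8
te_H = (3 + 4·4 + 5)/6 = 24/6 = 4
te_I = (10 + 4·13 + 16)/6 = 78/6 = 13

Forward pass:
ES_A = 0; EF_A = 4
ES_B = 0; EF_B = 3
ES_C = 0; EF_C = 13
ES_D = 4; EF_D = 4+14 = 18
ES_E = max(EF_A=4, EF_B=3) = 4; EF_E = 4+16 = 20
ES_F = max(EF_D=18, EF_E=20) = 20; EF_F = 20+9 = 29
ES_G = 20; EF_G = 20+8 = 28
ES_H = 4; EF_H = 4+4 = 8
ES_I = max(EF_B=3, EF_C=13, EF_F=29, EF_G=28, EF_H=8) = 29; EF_I = 29+13 = 42
Expected project duration μ = 42 days. Critical path: A → E → F → I.

42 days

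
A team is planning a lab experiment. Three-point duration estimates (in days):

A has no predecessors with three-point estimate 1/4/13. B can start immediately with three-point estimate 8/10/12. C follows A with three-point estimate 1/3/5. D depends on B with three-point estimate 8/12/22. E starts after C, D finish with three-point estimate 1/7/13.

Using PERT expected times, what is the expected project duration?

te_A = (1 + 4·4 + 13)/6 = 30/6 = 5
te_B = (8 + 4·10 + 12)/6 = 60/6 = 10
te_C = (1 + 4·3 + 5)/6 = 18/6 = 3
te_D = (8 + 4·12 + 22)/6 = 78/6 = 13
te_E = (1 + 4·7 + 13)/6 = 42/6 = 7

Forward pass:
ES_A = 0; EF_A = 5
ES_B = 0; EF_B = 10
ES_C = 5; EF_C = 5+3 = 8
ES_D = 10; EF_D = 10+13 = 23
ES_E = max(EF_C=8, EF_D=23) = 23; EF_E = 23+7 = 30
Expected project duration μ = 30 days. Critical path: B → D → E.

30 days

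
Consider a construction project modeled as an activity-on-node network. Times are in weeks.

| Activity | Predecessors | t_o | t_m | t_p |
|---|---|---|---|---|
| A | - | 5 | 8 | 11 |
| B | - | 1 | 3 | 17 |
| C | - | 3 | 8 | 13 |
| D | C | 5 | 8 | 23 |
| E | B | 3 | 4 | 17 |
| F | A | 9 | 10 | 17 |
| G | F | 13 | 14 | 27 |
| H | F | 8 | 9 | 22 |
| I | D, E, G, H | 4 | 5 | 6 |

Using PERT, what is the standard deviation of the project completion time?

te_A = (5 + 4·8 + 11)/6 = 48/6 = 8; σ²_A = ((11−5)/6)² = 1.000
te_B = (1 + 4·3 + 17)/6 = 30/6 = 5; σ²_B = ((17−1)/6)² = 7.111
te_C = (3 + 4·8 + 13)/6 = 48/6 = 8; σ²_C = ((13−3)/6)² = 2.778
te_D = (5 + 4·8 + 23)/6 = 60/6 = 10; σ²_D = ((23−5)/6)² = 9.000
te_E = (3 + 4·4 + 17)/6 = 36/6 = 6; σ²_E = ((17−3)/6)² = 5.444
te_F = (9 + 4·10 + 17)/6 = 66/6 = 11; σ²_F = ((17−9)/6)² = 1.778
te_G = (13 + 4·14 + 27)/6 = 96/6 = 16; σ²_G = ((27−13)/6)² = 5.444
te_H = (8 + 4·9 + 22)/6 = 66/6 = 11; σ²_H = ((22−8)/6)² = 5.444
te_I = (4 + 4·5 + 6)/6 = 30/6 = 5; σ²_I = ((6−4)/6)² = 0.111

Forward pass:
ES_A = 0; EF_A = 8
ES_B = 0; EF_B = 5
ES_C = 0; EF_C = 8
ES_D = 8; EF_D = 8+10 = 18
ES_E = 5; EF_E = 5+6 = 11
ES_F = 8; EF_F = 8+11 = 19
ES_G = 19; EF_G = 19+16 = 35
ES_H = 19; EF_H = 19+11 = 30
ES_I = max(EF_D=18, EF_E=11, EF_G=35, EF_H=30) = 35; EF_I = 35+5 = 40
Expected project duration μ = 40 weeks. Critical path: A → F → G → I.

Variance along critical path = 1.000 + 1.778 + 5.444 + 0.111 = 8.333
σ = √8.333 = 2.887 weeks

2.89 weeks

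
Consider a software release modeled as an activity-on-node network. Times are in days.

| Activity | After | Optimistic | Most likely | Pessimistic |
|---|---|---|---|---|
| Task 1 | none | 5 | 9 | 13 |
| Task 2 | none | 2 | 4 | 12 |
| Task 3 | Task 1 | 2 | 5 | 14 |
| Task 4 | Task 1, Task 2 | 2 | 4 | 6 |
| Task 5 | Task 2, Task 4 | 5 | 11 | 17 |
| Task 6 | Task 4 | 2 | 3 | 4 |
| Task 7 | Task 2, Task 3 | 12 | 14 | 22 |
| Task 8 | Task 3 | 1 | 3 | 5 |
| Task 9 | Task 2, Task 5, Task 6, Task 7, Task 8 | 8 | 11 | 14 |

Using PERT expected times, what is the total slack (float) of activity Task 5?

6 days

te_Task 1 = (5 + 4·9 + 13)/6 = 54/6 = 9
te_Task 2 = (2 + 4·4 + 12)/6 = 30/6 = 5
te_Task 3 = (2 + 4·5 + 14)/6 = 36/6 = 6
te_Task 4 = (2 + 4·4 + 6)/6 = 24/6 = 4
te_Task 5 = (5 + 4·11 + 17)/6 = 66/6 = 11
te_Task 6 = (2 + 4·3 + 4)/6 = 18/6 = 3
te_Task 7 = (12 + 4·14 + 22)/6 = 90/6 = 15
te_Task 8 = (1 + 4·3 + 5)/6 = 18/6 = 3
te_Task 9 = (8 + 4·11 + 14)/6 = 66/6 = 11

Forward pass:
ES_Task 1 = 0; EF_Task 1 = 9
ES_Task 2 = 0; EF_Task 2 = 5
ES_Task 3 = 9; EF_Task 3 = 9+6 = 15
ES_Task 4 = max(EF_Task 1=9, EF_Task 2=5) = 9; EF_Task 4 = 9+4 = 13
ES_Task 5 = max(EF_Task 2=5, EF_Task 4=13) = 13; EF_Task 5 = 13+11 = 24
ES_Task 6 = 13; EF_Task 6 = 13+3 = 16
ES_Task 7 = max(EF_Task 2=5, EF_Task 3=15) = 15; EF_Task 7 = 15+15 = 30
ES_Task 8 = 15; EF_Task 8 = 15+3 = 18
ES_Task 9 = max(EF_Task 2=5, EF_Task 5=24, EF_Task 6=16, EF_Task 7=30, EF_Task 8=18) = 30; EF_Task 9 = 30+11 = 41
Expected project duration μ = 41 days. Critical path: Task 1 → Task 3 → Task 7 → Task 9.

Backward pass:
LF_Task 9 = 41; LS_Task 9 = 41−11 = 30
LF_Task 8 = LS_Task 9 = 30; LS_Task 8 = 30−3 = 27
LF_Task 7 = LS_Task 9 = 30; LS_Task 7 = 30−15 = 15
LF_Task 6 = LS_Task 9 = 30; LS_Task 6 = 30−3 = 27
LF_Task 5 = LS_Task 9 = 30; LS_Task 5 = 30−11 = 19
LF_Task 4 = min(LS_Task 5=19, LS_Task 6=27) = 19; LS_Task 4 = 19−4 = 15
LF_Task 3 = min(LS_Task 7=15, LS_Task 8=27) = 15; LS_Task 3 = 15−6 = 9
LF_Task 2 = min(LS_Task 4=15, LS_Task 5=19, LS_Task 7=15, LS_Task 9=30) = 15; LS_Task 2 = 15−5 = 10
LF_Task 1 = min(LS_Task 3=9, LS_Task 4=15) = 9; LS_Task 1 = 9−9 = 0
Slack_Task 5 = LS_Task 5 − ES_Task 5 = 19 − 13 = 6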